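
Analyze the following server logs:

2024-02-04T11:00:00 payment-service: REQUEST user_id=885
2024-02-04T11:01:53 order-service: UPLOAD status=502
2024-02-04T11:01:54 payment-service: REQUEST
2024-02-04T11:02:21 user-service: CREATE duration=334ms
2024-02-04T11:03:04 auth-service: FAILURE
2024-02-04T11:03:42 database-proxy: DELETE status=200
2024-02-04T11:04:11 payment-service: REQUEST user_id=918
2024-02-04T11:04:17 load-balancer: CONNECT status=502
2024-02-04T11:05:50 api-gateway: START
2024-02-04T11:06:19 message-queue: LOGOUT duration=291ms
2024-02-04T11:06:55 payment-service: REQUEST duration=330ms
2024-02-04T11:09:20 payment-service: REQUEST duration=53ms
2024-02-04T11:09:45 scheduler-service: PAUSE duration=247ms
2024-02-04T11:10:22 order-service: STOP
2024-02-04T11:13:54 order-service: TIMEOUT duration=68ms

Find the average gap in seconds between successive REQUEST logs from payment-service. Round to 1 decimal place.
140.0

To calculate average interval:

1. Find all REQUEST events for payment-service in order
2. Calculate time gaps between consecutive events
3. Compute mean of gaps: 560 / 4 = 140.0 seconds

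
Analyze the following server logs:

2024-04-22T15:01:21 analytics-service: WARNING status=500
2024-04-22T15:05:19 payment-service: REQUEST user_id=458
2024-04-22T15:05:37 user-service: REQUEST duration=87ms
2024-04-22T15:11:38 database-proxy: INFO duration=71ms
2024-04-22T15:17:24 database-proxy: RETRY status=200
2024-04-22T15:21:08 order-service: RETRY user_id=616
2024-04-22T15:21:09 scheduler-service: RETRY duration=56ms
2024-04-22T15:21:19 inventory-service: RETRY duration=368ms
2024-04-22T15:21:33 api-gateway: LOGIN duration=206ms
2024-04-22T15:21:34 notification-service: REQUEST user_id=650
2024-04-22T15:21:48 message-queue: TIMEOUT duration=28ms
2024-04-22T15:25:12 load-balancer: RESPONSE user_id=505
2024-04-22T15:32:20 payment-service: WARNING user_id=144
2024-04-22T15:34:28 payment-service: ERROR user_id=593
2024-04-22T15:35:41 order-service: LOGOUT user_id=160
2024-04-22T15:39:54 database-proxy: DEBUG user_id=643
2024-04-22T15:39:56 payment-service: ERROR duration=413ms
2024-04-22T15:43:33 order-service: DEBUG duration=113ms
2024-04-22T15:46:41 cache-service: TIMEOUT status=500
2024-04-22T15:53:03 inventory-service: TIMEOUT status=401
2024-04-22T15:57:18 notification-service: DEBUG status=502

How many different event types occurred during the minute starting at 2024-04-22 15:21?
4

To count unique event types:

1. Filter events in the minute starting at 2024-04-22 15:21
2. Extract event types from matching entries
3. Count unique types: 4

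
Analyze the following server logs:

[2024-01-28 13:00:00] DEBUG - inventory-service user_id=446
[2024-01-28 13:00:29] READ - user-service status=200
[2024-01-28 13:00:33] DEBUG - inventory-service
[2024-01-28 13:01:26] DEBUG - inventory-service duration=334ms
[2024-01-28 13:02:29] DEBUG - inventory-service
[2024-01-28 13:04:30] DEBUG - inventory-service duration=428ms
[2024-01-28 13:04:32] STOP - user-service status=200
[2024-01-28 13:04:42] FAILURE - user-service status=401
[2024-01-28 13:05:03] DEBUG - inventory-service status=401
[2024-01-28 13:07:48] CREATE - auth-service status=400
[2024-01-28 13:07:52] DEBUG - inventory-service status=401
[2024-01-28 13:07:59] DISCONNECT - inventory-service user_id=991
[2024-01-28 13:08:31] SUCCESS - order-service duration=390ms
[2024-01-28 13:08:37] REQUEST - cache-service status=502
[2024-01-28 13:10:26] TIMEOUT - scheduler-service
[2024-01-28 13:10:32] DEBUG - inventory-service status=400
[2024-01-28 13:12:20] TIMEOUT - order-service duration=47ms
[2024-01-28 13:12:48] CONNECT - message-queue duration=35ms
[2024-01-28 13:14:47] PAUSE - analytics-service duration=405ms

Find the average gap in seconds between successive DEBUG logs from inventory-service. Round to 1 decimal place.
90.3

To calculate average interval:

1. Find all DEBUG events for inventory-service in order
2. Calculate time gaps between consecutive events
3. Compute mean of gaps: 632 / 7 = 90.3 seconds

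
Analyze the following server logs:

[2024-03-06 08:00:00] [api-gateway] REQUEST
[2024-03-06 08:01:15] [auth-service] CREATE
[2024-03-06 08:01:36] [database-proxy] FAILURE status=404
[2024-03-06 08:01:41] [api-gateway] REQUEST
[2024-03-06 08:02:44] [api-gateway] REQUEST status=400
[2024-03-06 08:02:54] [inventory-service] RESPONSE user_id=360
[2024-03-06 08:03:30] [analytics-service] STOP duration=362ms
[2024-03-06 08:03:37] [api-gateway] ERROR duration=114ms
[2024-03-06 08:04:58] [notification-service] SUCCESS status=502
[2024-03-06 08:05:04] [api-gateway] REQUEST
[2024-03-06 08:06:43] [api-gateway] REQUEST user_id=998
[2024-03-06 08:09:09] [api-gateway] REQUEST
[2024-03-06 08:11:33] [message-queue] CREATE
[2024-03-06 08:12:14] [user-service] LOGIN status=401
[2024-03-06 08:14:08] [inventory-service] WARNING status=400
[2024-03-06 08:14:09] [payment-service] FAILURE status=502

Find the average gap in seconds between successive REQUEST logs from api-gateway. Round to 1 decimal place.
109.8

To calculate average interval:

1. Find all REQUEST events for api-gateway in order
2. Calculate time gaps between consecutive events
3. Compute mean of gaps: 549 / 5 = 109.8 seconds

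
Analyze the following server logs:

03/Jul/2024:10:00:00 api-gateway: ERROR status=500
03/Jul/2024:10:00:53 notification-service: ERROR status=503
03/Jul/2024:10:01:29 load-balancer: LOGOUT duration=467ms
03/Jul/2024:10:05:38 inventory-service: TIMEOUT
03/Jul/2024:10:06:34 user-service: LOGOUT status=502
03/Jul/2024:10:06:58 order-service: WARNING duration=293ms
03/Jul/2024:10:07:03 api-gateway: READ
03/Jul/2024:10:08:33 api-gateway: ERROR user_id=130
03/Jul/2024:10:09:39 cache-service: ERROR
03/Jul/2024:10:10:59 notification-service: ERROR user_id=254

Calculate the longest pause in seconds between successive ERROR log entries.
460

To find the longest gap:

1. Extract all ERROR events in chronological order
2. Calculate time differences between consecutive events
3. Find the maximum difference
4. Longest gap: 460 seconds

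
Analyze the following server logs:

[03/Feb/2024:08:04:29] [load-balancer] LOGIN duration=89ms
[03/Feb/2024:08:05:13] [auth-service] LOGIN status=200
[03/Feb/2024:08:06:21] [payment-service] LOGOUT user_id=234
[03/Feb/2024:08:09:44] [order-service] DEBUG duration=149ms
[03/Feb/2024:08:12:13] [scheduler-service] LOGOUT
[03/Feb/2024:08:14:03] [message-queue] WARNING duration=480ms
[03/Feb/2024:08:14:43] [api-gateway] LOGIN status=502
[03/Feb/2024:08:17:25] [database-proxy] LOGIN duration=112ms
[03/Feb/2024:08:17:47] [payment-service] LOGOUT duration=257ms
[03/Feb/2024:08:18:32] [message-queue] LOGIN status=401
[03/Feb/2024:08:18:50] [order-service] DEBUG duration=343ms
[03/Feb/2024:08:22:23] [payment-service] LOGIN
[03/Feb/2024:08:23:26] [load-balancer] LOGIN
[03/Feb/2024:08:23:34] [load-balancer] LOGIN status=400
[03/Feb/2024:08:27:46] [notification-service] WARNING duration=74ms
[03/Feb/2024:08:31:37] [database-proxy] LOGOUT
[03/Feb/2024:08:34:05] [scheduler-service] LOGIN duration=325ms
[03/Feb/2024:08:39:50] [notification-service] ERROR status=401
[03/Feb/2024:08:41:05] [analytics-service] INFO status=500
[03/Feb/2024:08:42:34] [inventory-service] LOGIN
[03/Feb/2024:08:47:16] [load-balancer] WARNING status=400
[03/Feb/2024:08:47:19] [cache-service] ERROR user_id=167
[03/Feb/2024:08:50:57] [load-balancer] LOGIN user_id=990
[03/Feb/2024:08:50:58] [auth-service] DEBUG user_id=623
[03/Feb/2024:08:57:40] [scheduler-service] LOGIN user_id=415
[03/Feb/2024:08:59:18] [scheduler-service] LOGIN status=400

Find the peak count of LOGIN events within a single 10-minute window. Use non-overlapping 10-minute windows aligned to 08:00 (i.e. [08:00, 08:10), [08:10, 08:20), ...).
3

To find the burst window:

1. Divide the log period into non-overlapping 10-minute windows starting at 08:00
2. Count LOGIN events in each window
3. Find the window with maximum count
4. Maximum events in a window: 3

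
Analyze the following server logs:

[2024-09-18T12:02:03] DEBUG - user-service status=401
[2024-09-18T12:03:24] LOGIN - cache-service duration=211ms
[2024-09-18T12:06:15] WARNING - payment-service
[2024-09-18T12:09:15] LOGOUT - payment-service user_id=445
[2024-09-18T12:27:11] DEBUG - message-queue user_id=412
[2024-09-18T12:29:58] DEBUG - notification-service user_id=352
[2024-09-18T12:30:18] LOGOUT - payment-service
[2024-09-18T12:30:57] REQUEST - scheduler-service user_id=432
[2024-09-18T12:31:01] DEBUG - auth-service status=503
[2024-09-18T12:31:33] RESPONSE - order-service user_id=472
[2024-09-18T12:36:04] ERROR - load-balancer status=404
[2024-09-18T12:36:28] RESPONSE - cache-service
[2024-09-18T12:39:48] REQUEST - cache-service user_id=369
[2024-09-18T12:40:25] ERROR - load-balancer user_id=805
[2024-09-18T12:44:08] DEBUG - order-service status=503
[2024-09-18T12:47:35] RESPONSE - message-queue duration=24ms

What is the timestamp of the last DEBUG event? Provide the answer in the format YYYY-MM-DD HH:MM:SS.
2024-09-18 12:44:08

To find the last event:

1. Filter for all DEBUG events
2. Sort by timestamp
3. Select the last one
4. Timestamp: 2024-09-18 12:44:08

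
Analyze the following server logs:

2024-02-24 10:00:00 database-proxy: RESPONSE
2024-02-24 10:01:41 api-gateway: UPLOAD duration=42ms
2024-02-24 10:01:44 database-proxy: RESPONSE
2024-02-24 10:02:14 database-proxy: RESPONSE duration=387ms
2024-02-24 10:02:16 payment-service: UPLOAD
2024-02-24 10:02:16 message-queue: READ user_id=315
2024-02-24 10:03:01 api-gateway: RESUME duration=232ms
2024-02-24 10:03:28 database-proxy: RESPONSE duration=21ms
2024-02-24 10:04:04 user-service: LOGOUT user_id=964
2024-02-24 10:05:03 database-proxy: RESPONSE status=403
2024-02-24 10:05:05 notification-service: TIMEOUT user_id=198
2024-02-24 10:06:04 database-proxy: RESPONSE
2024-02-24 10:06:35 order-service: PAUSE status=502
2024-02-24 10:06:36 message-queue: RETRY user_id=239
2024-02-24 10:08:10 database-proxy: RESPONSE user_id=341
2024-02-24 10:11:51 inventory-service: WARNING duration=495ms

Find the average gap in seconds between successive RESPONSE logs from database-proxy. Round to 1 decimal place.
81.7

To calculate average interval:

1. Find all RESPONSE events for database-proxy in order
2. Calculate time gaps between consecutive events
3. Compute mean of gaps: 490 / 6 = 81.7 seconds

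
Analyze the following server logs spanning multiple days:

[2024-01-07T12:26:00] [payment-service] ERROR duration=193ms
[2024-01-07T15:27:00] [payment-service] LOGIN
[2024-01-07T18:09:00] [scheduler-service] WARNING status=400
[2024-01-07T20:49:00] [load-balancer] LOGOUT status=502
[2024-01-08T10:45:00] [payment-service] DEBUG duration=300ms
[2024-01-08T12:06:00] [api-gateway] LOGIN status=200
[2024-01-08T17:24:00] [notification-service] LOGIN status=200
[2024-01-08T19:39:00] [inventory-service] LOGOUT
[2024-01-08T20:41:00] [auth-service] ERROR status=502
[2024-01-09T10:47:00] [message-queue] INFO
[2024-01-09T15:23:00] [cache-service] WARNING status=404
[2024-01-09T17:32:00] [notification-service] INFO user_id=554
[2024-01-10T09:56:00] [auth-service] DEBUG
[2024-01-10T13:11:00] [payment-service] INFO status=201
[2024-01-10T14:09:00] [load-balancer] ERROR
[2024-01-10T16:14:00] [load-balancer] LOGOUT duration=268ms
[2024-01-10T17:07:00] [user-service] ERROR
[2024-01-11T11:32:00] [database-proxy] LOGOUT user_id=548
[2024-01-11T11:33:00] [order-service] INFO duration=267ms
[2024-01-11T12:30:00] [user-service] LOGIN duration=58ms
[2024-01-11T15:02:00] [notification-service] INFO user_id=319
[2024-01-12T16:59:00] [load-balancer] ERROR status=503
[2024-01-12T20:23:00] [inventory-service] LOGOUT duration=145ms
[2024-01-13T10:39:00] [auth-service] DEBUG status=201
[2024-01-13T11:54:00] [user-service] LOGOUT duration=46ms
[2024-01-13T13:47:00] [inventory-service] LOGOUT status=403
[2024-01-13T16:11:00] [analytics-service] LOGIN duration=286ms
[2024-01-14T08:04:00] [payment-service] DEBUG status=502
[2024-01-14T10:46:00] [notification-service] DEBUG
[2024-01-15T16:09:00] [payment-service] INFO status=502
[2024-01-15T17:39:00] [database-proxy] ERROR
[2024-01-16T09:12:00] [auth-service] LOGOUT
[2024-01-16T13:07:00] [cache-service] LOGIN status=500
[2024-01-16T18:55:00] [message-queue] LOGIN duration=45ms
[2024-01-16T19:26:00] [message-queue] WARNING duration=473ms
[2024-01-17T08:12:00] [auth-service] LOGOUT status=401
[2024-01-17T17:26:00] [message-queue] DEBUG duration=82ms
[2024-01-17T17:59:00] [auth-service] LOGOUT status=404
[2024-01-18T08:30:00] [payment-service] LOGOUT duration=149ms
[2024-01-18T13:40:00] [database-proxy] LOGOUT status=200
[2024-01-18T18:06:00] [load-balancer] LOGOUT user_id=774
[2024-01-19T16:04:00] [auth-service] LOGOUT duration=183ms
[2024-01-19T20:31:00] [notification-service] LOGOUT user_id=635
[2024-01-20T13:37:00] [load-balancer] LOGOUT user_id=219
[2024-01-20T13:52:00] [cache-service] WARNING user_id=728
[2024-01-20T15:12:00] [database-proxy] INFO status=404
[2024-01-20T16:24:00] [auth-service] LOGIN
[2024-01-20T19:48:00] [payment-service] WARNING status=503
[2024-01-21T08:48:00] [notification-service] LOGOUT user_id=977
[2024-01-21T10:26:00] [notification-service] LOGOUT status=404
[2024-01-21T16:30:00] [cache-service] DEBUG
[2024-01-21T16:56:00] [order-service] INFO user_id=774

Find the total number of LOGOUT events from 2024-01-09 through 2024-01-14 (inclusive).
5

To filter by date range:

1. Date range: 2024-01-09 through 2024-01-14, both dates inclusive
2. Filter for LOGOUT events whose date falls in this range
3. Count matching events: 5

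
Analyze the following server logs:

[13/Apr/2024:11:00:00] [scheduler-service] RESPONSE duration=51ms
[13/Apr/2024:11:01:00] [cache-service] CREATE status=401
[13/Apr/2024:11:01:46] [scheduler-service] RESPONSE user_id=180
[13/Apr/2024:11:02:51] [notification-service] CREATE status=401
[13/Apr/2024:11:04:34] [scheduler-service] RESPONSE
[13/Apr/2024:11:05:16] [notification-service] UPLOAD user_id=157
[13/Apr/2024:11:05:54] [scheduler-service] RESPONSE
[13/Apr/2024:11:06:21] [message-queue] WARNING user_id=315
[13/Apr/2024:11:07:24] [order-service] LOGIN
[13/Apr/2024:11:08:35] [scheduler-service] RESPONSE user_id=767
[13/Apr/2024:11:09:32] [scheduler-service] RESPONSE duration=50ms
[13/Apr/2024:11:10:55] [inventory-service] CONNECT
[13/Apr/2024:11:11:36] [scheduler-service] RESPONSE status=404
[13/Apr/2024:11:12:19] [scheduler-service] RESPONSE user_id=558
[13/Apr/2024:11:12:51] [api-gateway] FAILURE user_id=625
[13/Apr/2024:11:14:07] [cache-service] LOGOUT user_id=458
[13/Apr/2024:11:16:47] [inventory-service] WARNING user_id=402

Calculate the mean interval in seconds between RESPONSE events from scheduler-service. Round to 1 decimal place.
105.6

To calculate average interval:

1. Find all RESPONSE events for scheduler-service in order
2. Calculate time gaps between consecutive events
3. Compute mean of gaps: 739 / 7 = 105.6 seconds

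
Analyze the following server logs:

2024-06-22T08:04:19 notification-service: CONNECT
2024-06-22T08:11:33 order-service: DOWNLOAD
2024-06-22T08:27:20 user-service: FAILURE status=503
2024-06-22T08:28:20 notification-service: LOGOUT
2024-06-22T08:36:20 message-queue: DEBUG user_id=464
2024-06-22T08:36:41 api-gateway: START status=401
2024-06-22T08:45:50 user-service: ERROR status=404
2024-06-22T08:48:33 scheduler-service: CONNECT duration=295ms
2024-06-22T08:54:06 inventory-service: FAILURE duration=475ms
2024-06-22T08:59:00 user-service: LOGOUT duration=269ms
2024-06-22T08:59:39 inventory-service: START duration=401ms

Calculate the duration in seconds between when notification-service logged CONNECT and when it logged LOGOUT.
1441

To find the time between events:

1. Locate the first CONNECT event for notification-service: 2024-06-22T08:04:19
2. Locate the first LOGOUT event for notification-service: 2024-06-22T08:28:20
3. Calculate the difference: 2024-06-22T08:28:20 - 2024-06-22T08:04:19 = 1441 seconds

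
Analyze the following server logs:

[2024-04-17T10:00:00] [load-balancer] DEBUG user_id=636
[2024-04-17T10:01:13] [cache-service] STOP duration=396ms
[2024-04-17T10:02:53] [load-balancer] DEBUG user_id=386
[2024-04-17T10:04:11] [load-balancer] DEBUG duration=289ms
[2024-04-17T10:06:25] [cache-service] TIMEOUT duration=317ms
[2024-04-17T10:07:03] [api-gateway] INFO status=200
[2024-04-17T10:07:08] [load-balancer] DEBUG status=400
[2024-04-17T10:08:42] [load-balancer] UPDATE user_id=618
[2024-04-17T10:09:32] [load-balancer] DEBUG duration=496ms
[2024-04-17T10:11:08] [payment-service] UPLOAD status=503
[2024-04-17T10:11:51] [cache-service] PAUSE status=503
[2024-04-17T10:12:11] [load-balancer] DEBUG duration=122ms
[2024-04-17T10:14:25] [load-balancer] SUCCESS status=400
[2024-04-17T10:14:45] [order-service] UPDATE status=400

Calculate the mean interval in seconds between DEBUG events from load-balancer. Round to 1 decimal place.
146.2

To calculate average interval:

1. Find all DEBUG events for load-balancer in order
2. Calculate time gaps between consecutive events
3. Compute mean of gaps: 731 / 5 = 146.2 seconds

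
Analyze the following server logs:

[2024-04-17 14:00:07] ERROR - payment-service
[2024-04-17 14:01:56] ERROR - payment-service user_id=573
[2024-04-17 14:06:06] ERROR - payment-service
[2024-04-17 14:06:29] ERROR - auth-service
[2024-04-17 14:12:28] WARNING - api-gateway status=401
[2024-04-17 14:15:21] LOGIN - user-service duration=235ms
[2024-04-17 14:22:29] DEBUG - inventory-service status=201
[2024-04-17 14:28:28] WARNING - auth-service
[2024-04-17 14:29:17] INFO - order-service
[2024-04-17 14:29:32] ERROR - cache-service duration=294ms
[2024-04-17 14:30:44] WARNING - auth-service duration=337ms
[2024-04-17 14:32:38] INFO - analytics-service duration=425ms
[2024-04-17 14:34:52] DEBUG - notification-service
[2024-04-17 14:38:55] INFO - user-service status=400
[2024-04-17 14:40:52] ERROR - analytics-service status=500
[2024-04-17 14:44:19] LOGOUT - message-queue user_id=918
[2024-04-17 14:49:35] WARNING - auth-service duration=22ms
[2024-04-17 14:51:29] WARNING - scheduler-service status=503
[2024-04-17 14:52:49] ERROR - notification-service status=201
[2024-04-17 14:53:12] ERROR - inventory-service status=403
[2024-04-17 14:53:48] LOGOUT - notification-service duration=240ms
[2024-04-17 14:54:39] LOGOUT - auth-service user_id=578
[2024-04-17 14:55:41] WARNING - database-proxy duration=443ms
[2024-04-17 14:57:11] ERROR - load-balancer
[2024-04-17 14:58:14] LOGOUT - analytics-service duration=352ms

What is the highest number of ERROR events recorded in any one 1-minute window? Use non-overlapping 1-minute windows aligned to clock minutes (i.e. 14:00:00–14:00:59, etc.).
2

To find the burst window:

1. Divide the log period into non-overlapping 1-minute windows starting at 14:00
2. Count ERROR events in each window
3. Find the window with maximum count
4. Maximum events in a window: 2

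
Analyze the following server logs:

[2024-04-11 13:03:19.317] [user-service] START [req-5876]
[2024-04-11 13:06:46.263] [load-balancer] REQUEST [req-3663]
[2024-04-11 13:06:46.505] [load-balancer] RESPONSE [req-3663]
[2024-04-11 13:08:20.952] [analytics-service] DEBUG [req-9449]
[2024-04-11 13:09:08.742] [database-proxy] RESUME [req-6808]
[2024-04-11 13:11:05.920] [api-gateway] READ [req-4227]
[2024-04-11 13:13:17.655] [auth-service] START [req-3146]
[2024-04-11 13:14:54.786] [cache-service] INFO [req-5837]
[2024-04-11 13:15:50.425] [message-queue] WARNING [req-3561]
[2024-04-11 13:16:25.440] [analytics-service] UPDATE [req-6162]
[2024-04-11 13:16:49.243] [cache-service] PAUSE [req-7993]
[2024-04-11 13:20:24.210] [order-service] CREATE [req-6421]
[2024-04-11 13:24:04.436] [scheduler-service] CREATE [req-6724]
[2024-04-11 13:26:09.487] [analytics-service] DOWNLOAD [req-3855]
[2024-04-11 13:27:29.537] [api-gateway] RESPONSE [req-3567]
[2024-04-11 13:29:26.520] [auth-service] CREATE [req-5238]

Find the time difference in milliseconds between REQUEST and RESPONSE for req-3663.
242

To calculate latency:

1. Find REQUEST with id req-3663: 2024-04-11 13:06:46.263
2. Find RESPONSE with id req-3663: 2024-04-11 13:06:46.505
3. Latency: 2024-04-11 13:06:46.505 - 2024-04-11 13:06:46.263 = 242ms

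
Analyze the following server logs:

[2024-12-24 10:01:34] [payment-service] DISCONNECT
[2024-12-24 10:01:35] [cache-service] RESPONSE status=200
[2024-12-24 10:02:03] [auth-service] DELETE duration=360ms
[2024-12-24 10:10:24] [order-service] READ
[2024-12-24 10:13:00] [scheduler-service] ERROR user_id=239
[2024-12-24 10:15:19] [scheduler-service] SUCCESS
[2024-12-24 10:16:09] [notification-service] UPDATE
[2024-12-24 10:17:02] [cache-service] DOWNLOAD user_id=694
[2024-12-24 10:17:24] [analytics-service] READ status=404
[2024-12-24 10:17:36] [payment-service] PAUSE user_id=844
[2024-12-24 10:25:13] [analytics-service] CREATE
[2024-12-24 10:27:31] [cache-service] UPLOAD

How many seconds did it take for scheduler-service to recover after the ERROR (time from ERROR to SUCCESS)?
139

To calculate recovery time:

1. Find ERROR event for scheduler-service: 2024-12-24 10:13:00
2. Find next SUCCESS event for scheduler-service: 2024-12-24 10:15:19
3. Recovery time: 2024-12-24 10:15:19 - 2024-12-24 10:13:00 = 139 seconds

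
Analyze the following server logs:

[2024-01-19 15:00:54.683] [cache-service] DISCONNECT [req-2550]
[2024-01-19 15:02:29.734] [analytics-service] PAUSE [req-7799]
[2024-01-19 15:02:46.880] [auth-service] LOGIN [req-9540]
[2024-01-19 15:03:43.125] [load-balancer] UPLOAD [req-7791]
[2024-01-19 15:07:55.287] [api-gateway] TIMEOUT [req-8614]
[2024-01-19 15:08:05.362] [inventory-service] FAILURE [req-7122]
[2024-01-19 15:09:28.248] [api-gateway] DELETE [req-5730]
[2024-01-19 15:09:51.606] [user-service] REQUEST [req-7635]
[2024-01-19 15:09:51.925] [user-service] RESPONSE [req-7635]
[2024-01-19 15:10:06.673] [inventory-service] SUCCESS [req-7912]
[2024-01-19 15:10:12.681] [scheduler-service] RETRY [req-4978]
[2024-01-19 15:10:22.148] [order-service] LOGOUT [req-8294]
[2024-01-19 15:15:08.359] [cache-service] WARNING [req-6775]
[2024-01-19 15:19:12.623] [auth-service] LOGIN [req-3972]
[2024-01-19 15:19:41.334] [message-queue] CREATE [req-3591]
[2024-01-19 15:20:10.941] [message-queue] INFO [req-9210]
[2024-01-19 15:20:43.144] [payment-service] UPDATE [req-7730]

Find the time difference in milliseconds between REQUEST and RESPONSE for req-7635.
319

To calculate latency:

1. Find REQUEST with id req-7635: 2024-01-19 15:09:51.606
2. Find RESPONSE with id req-7635: 2024-01-19 15:09:51.925
3. Latency: 2024-01-19 15:09:51.925 - 2024-01-19 15:09:51.606 = 319ms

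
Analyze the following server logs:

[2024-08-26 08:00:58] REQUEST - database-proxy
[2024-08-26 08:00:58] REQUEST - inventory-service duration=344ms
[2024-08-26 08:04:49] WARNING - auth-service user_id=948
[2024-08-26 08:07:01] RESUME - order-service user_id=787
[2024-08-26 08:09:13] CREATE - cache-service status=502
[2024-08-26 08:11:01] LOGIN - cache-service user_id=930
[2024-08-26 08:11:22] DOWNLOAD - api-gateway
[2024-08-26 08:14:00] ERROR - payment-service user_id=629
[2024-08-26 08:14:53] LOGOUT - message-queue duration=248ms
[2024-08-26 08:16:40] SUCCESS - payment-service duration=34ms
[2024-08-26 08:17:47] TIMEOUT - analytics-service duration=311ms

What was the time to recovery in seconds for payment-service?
160

To calculate recovery time:

1. Find ERROR event for payment-service: 2024-08-26 08:14:00
2. Find next SUCCESS event for payment-service: 2024-08-26 08:16:40
3. Recovery time: 2024-08-26 08:16:40 - 2024-08-26 08:14:00 = 160 seconds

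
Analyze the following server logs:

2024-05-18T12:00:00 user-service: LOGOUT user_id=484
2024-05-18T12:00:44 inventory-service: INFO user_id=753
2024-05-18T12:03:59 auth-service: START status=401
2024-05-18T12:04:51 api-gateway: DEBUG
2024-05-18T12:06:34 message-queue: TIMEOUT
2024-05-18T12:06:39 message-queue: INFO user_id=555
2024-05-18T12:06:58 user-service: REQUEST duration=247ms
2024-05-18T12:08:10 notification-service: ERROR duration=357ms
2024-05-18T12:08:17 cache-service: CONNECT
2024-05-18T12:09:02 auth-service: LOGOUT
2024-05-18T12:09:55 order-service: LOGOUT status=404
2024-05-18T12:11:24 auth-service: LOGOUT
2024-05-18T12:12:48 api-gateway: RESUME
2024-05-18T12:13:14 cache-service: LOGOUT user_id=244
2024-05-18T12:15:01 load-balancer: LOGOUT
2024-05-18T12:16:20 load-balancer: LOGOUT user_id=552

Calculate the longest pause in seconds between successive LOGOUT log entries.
542

To find the longest gap:

1. Extract all LOGOUT events in chronological order
2. Calculate time differences between consecutive events
3. Find the maximum difference
4. Longest gap: 542 seconds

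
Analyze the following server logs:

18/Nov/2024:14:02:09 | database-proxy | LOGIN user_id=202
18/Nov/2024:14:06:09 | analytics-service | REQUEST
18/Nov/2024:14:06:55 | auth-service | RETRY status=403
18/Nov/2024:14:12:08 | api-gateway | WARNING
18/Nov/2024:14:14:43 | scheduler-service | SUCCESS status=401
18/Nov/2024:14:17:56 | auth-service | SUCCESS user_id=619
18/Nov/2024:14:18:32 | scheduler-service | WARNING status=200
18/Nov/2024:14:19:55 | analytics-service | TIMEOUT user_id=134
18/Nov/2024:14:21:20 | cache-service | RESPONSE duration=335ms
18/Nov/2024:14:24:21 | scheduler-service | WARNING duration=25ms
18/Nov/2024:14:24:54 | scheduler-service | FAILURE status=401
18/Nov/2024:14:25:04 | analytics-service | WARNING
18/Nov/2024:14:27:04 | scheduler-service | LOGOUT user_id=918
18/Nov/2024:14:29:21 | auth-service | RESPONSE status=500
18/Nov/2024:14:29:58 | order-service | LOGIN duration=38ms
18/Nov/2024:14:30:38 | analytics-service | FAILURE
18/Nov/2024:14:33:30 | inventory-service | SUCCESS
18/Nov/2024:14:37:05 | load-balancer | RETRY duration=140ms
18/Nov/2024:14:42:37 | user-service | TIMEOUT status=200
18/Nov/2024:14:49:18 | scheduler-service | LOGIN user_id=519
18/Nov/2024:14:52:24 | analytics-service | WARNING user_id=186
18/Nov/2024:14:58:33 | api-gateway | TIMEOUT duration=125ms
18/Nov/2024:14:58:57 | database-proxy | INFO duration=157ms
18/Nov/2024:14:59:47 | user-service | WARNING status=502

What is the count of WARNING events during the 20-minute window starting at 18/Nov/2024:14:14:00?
3

To count events in the time window:

1. Window boundaries: 18/Nov/2024:14:14:00 to 18/Nov/2024:14:34:00
2. Filter for WARNING events within this window
3. Count matching events: 3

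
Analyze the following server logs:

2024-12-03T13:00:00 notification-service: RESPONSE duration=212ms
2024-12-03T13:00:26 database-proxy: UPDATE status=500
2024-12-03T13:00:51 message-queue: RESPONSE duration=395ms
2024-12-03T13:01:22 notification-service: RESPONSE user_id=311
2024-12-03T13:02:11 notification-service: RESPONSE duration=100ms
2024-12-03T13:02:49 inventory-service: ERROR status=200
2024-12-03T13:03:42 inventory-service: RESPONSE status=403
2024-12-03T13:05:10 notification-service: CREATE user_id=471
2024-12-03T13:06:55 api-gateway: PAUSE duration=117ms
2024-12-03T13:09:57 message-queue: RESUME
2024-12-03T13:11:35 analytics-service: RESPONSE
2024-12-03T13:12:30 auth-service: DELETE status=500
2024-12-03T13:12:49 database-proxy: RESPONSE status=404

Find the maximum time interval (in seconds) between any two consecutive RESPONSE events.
473

To find the longest gap:

1. Extract all RESPONSE events in chronological order
2. Calculate time differences between consecutive events
3. Find the maximum difference
4. Longest gap: 473 seconds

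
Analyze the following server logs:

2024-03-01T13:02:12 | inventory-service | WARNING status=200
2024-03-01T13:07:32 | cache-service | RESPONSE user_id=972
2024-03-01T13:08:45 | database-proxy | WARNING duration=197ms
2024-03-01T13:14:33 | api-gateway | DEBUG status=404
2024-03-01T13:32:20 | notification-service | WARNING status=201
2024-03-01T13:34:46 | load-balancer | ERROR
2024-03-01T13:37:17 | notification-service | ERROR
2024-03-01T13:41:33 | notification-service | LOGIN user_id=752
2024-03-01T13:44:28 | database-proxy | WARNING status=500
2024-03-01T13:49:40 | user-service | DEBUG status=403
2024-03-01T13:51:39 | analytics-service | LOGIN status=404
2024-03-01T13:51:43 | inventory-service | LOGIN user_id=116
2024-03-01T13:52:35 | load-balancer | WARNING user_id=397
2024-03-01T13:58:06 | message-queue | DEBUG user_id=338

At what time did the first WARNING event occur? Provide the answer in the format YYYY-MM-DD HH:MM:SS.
2024-03-01 13:02:12

To find the first event:

1. Filter for all WARNING events
2. Sort by timestamp
3. Select the first one
4. Timestamp: 2024-03-01 13:02:12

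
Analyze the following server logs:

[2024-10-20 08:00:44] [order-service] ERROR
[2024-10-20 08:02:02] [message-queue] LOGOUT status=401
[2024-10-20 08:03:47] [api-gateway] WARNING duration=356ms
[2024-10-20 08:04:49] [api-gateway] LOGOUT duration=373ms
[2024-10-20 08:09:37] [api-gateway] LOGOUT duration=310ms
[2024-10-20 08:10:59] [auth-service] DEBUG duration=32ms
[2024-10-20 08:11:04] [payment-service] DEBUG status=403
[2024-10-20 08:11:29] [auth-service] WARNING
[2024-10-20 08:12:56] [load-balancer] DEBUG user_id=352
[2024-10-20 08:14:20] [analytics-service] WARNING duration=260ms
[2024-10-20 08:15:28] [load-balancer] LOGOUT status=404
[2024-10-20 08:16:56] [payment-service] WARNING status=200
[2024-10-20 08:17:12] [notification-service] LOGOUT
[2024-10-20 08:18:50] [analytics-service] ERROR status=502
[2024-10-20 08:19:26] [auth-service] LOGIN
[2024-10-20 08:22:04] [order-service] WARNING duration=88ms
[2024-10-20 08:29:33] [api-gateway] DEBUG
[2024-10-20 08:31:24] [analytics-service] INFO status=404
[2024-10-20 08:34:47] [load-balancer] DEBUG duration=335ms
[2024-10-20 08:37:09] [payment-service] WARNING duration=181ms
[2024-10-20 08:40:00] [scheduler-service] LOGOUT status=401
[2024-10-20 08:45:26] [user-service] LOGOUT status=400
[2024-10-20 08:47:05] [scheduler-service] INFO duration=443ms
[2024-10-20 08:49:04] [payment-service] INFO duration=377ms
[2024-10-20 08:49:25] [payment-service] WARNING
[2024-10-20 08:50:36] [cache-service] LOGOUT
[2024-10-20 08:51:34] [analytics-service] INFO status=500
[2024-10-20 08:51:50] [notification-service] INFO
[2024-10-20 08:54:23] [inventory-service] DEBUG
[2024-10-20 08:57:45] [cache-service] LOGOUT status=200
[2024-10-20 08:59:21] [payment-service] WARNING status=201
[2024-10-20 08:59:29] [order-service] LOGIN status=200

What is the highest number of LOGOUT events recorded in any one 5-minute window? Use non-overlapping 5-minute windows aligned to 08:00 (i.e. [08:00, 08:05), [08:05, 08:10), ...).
2

To find the burst window:

1. Divide the log period into non-overlapping 5-minute windows starting at 08:00
2. Count LOGOUT events in each window
3. Find the window with maximum count
4. Maximum events in a window: 2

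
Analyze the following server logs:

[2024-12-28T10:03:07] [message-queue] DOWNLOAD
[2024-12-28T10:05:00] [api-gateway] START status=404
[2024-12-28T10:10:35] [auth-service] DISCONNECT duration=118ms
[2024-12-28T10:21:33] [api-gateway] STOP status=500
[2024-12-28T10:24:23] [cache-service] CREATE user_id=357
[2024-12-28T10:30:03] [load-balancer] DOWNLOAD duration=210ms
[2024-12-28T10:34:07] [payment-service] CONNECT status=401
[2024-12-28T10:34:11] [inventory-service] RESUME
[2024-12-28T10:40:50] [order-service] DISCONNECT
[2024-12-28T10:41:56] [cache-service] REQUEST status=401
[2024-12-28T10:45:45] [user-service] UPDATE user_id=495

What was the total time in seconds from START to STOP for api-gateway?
993

To calculate state duration:

1. Find START event for api-gateway: 2024-12-28T10:05:00
2. Find STOP event for api-gateway: 2024-12-28T10:21:33
3. Calculate duration: 2024-12-28T10:21:33 - 2024-12-28T10:05:00 = 993 seconds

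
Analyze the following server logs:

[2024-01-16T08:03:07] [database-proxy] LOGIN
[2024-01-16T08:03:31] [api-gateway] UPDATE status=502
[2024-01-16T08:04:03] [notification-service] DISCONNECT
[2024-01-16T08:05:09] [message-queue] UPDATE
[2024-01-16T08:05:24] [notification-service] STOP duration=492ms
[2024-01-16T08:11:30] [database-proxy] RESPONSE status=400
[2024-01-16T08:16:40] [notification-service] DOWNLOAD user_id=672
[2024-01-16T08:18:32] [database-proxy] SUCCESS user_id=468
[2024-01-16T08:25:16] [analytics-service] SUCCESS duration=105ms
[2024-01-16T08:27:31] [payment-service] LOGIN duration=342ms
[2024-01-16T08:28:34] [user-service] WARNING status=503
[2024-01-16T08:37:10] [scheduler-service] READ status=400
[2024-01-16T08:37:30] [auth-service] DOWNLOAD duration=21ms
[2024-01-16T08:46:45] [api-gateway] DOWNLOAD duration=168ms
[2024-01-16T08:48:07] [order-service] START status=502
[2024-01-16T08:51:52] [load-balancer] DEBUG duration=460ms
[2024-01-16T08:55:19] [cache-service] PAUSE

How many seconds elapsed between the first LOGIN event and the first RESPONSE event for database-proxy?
503

To find the time between events:

1. Locate the first LOGIN event for database-proxy: 2024-01-16T08:03:07
2. Locate the first RESPONSE event for database-proxy: 2024-01-16T08:11:30
3. Calculate the difference: 2024-01-16T08:11:30 - 2024-01-16T08:03:07 = 503 seconds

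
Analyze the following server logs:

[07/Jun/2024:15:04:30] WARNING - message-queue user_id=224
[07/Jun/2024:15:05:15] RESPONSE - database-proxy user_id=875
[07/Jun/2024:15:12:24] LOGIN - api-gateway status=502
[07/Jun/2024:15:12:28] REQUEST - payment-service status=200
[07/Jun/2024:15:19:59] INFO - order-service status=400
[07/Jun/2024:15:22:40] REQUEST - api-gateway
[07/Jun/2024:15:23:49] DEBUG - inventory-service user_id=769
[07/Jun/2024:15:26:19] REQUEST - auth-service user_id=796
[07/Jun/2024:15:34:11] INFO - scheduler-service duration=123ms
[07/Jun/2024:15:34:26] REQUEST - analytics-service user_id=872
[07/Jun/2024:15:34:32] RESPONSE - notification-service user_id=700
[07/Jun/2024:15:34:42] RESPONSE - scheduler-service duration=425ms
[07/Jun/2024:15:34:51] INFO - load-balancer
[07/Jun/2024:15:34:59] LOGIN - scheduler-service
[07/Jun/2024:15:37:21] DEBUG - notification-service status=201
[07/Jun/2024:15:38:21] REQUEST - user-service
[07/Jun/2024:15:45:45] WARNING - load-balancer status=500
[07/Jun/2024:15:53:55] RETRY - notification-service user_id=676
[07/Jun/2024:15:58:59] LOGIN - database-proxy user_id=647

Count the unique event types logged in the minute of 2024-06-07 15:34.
4

To count unique event types:

1. Filter events in the minute starting at 2024-06-07 15:34
2. Extract event types from matching entries
3. Count unique types: 4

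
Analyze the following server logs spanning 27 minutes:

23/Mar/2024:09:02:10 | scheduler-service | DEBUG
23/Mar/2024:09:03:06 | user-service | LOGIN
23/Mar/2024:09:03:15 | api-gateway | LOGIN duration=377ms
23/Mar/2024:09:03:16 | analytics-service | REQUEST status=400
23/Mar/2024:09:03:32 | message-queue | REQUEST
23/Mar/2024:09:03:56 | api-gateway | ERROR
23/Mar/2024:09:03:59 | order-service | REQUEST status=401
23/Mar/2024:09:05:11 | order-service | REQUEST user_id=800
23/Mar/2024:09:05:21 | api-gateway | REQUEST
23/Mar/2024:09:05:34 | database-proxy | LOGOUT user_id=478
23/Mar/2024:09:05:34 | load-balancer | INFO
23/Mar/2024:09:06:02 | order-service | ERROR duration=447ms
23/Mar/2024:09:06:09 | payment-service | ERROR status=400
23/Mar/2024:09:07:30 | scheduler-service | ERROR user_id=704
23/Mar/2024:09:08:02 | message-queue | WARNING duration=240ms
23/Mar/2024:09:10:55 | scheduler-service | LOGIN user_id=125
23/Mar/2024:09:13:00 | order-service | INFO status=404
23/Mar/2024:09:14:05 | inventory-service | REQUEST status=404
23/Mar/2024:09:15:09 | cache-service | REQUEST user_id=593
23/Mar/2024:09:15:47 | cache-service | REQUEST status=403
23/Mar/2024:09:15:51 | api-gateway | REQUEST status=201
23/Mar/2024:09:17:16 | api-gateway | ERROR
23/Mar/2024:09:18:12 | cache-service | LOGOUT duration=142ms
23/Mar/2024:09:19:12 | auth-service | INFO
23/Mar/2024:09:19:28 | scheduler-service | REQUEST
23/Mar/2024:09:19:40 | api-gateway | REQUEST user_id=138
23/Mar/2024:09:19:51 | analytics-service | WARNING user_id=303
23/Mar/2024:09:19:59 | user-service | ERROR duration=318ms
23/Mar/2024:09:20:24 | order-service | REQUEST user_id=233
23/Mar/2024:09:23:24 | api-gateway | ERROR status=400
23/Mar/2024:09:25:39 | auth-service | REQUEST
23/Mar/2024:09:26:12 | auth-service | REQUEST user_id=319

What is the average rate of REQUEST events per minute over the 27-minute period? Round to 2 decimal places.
0.52

To calculate the rate:

1. Count total REQUEST events: 14
2. Total time period: 27 minutes
3. Rate = 14 / 27 = 0.52 events per minute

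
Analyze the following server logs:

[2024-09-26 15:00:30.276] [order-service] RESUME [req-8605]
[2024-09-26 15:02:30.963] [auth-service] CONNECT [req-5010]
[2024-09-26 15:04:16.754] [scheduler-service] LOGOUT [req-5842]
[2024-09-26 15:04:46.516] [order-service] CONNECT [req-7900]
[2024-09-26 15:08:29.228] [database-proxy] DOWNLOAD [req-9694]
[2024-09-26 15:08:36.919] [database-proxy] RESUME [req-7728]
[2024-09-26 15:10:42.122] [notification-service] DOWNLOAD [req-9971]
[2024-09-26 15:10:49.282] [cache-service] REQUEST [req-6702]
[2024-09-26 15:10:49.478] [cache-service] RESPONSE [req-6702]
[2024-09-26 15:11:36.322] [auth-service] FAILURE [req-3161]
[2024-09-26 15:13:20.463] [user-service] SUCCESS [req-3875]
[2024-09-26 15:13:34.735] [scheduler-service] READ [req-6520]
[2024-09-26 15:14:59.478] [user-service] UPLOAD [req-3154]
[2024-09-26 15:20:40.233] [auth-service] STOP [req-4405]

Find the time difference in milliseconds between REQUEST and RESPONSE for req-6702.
196

To calculate latency:

1. Find REQUEST with id req-6702: 2024-09-26 15:10:49.282
2. Find RESPONSE with id req-6702: 2024-09-26 15:10:49.478
3. Latency: 2024-09-26 15:10:49.478 - 2024-09-26 15:10:49.282 = 196ms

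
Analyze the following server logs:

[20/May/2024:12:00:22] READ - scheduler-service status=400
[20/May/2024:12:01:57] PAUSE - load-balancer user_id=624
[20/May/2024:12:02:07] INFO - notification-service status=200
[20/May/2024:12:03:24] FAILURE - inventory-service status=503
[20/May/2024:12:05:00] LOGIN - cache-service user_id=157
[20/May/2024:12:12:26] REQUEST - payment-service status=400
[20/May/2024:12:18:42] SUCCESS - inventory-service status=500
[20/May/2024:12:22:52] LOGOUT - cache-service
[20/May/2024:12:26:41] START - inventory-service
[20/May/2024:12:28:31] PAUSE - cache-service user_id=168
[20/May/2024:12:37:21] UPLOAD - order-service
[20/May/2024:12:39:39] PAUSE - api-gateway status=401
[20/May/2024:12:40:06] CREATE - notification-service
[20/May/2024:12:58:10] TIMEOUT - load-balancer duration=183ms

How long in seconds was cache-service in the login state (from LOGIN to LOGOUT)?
1072

To calculate state duration:

1. Find LOGIN event for cache-service: 20/May/2024:12:05:00
2. Find LOGOUT event for cache-service: 20/May/2024:12:22:52
3. Calculate duration: 20/May/2024:12:22:52 - 20/May/2024:12:05:00 = 1072 seconds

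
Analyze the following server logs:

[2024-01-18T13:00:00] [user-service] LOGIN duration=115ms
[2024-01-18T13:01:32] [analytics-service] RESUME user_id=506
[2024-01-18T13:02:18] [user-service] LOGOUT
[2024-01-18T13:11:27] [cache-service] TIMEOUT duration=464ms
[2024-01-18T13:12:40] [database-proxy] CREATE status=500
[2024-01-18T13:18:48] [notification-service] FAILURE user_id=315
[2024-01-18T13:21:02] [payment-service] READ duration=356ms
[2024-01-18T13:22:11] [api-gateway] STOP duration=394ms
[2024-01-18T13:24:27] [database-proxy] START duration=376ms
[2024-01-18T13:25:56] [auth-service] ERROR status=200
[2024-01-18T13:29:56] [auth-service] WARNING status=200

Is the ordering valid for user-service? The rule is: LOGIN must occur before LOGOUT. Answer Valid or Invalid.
Valid

To validate ordering:

1. Required order: LOGIN → LOGOUT
2. Rule: LOGIN must occur before LOGOUT
3. Check actual order of events for user-service
4. Result: Valid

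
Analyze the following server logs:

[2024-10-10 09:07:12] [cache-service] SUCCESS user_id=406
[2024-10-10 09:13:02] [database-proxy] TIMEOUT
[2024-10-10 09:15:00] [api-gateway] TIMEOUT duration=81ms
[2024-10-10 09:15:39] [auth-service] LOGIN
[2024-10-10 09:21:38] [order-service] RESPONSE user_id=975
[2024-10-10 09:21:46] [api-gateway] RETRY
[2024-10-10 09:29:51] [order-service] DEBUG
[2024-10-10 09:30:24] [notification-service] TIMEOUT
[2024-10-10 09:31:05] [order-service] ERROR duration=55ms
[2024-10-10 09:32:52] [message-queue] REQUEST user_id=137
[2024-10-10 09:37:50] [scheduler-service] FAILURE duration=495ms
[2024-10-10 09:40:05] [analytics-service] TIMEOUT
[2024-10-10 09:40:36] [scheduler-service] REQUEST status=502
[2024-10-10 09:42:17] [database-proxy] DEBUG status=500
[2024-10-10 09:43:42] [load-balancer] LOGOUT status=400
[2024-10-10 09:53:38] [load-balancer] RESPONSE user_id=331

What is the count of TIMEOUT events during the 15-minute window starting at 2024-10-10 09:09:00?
2

To count events in the time window:

1. Window boundaries: 2024-10-10 09:09:00 to 2024-10-10 09:24:00
2. Filter for TIMEOUT events within this window
3. Count matching events: 2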